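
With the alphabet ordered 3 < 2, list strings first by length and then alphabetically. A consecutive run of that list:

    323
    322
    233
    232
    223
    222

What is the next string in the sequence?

222 is the last string of length 3, so the next is the first of length 4: 3 repeated 4 times.

3333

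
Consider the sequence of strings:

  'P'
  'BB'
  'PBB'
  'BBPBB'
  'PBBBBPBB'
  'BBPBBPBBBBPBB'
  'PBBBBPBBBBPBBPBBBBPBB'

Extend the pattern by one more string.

From term 3 onward, concatenate the second-to-last term with the last: P·BB = PBB, BB·PBB = BBPBB, …
Continuing: BBPBBPBBBBPBB · PBBBBPBBBBPBBPBBBBPBB gives term 8.

BBPBBPBBBBPBBPBBBBPBBBBPBBPBBBBPBB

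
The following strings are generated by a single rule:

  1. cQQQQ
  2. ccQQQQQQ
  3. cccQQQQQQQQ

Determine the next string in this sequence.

ccccQQQQQQQQQQ

Reading off run lengths: c runs 1, 2, 3; Q runs 4, 6, 8 — each is linear in n, where the shown terms are n = 2, 3, 4.
Setting n = 5 gives 4, 10 characters in each block.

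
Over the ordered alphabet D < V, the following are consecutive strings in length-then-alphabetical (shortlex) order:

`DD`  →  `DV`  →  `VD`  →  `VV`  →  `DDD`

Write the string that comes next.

DDV

Find the rightmost character of DDD below V, bump it to the next letter, and reset everything to its right to D.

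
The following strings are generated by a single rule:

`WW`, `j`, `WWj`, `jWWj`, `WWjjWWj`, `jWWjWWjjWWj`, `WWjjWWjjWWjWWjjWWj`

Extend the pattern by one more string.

jWWjWWjjWWjWWjjWWjjWWjWWjjWWj

Each term (from the third on) is the two preceding terms concatenated in order: term 3 = WW·j = WWj.
Continuing: jWWjWWjjWWj · WWjjWWjjWWjWWjjWWj gives term 8.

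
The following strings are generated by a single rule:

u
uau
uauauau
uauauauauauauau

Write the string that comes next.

Every step duplicates the string with 'a' between the halves.
Doubling uauauauauauauau with 'a' between the halves:

uauauauauauauauauauauauauauauau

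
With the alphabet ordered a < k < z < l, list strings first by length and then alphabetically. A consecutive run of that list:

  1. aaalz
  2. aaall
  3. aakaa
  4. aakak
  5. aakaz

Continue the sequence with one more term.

aakal

Find the rightmost character of aakaz below l, bump it to the next letter, and reset everything to its right to a.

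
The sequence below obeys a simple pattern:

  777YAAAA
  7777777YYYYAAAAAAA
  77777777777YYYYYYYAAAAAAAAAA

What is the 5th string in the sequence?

7777777777777777777YYYYYYYYYYYYYAAAAAAAAAAAAAAAA

Term n consists of 4n-1 7's, followed by 3n-2 Y's, followed by 3n+1 A's (n = 1, 2, …).
For term 5, n = 5, so the run lengths are 19, 13, 16.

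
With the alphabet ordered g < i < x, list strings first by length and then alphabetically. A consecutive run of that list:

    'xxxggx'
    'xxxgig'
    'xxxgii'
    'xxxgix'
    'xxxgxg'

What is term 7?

xxxgxx

Stepping forward 2 times from xxxgxg: xxxgxg → xxxgxi, then the target.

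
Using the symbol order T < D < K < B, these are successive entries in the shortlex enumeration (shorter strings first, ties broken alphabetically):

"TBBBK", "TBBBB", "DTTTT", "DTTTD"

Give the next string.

Treat DTTTD as a base-4 numeral over the given alphabet and add one, carrying through any trailing B's.

DTTTK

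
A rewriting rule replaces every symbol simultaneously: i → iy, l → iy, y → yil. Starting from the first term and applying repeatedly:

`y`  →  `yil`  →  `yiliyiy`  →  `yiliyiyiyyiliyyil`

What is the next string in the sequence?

Rewriting the 17 symbols of yiliyiyiyyiliyyil one by one yields yil iy iy iy yil iy yil iy yil yil iy iy iy yil yil iy iy; concatenated:

yiliyiyiyyiliyyiliyyilyiliyiyiyyilyiliyiy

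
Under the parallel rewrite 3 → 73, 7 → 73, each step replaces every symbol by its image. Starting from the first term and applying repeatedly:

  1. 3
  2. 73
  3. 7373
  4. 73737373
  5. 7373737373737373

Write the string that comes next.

73737373737373737373737373737373

Applying the rule to each of the 16 symbols of 7373737373737373 gives the pieces 73 73 73 73 73 73 73 73 73 73 73 73 73 73 73 73, which concatenate to the answer.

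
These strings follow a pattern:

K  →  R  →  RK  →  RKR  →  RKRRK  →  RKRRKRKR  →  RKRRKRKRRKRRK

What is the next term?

From term 3 onward, concatenate the last term with the second-to-last: R·K = RK, RK·R = RKR, …
So term 8 is RKRRKRKRRKRRK·RKRRKRKR.

RKRRKRKRRKRRKRKRRKRKR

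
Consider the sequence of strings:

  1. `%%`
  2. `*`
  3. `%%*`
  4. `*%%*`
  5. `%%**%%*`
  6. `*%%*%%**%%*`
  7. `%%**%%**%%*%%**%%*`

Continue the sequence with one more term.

This is a Fibonacci-style word recurrence s(k) = s(k−2)·s(k−1): e.g. %%·* = %%*.
So term 8 is *%%*%%**%%*·%%**%%**%%*%%**%%*.

*%%*%%**%%*%%**%%**%%*%%**%%*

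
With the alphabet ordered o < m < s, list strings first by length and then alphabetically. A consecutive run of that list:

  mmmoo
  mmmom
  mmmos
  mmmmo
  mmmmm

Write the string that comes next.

mmmms

The successor of mmmmm increments the rightmost position that isn't already s and resets every position after it to o.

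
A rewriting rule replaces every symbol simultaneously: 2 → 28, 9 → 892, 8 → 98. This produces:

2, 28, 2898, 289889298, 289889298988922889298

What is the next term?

Rewriting the 21 symbols of 289889298988922889298 one by one yields 28 98 892 98 98 892 28 892 98 892 98 98 892 28 28 98 98 892 28 892 98; concatenated:

2898892989889228892988929898892282898988922889298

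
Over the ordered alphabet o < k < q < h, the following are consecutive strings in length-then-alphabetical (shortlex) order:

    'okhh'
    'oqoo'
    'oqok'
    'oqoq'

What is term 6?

oqko

Stepping forward 2 times from oqoq: oqoq → oqoh, then the target.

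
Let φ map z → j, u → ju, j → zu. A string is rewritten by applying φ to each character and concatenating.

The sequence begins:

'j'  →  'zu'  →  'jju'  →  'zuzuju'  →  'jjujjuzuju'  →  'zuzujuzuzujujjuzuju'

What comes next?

jjujjuzujujjujjuzujuzuzujujjuzuju

φ(zuzujuzuzujujjuzuju) expands symbol-by-symbol to j ju j ju zu ju j ju j ju zu ju zu zu ju j ju zu ju; joining the 19 pieces gives the next term.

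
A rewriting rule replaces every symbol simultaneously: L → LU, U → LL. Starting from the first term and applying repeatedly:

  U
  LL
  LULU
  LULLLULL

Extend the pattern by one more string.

Rewriting each symbol of LULLLULL: L→LU, U→LL, L→LU, L→LU, L→LU, U→LL, L→LU, L→LU, which concatenates to LU LL LU LU LU LL LU LU.

LULLLULULULLLULU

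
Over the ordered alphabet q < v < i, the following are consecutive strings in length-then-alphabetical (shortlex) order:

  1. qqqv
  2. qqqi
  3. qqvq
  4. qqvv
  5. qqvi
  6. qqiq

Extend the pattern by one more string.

Find the rightmost character of qqiq below i, bump it to the next letter, and reset everything to its right to q.

qqiv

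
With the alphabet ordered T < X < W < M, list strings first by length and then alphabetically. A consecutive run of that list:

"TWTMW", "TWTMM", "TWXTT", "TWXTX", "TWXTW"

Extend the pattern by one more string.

TWXTM

The successor of TWXTW increments the rightmost position that isn't already M and resets every position after it to T.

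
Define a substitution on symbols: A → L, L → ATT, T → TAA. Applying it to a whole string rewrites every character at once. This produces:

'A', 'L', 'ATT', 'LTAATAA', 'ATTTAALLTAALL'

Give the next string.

Replace each of the 13 characters of ATTTAALLTAALL in place — L TAA TAA TAA L L ATT ATT TAA L L ATT ATT — and concatenate.

LTAATAATAALLATTATTTAALLATTATT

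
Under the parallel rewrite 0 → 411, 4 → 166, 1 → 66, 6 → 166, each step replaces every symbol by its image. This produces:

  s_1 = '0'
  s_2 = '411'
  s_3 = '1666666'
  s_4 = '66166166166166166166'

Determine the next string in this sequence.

166166661661666616616666166166661661666616616666166166

Applying the rule to each of the 20 symbols of 66166166166166166166 gives the pieces 166 166 66 166 166 66 166 166 66 166 166 66 166 166 66 166 166 66 166 166, which concatenate to the answer.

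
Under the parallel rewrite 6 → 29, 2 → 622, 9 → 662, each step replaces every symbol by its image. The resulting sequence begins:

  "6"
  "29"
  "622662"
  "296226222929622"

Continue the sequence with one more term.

Replace each of the 15 characters of 296226222929622 in place — 622 662 29 622 622 29 622 622 622 662 622 662 29 622 622 — and concatenate.

622662296226222962262262266262266229622622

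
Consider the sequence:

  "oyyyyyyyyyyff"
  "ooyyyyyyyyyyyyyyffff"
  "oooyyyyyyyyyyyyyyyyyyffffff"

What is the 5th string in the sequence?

oooooyyyyyyyyyyyyyyyyyyyyyyyyyyffffffffff

Term n consists of n-1 o's, followed by 4n+2 y's, followed by 2n-2 f's, where the shown terms are n = 2, 3, 4.
For term 5, n = 6, so the run lengths are 5, 26, 10.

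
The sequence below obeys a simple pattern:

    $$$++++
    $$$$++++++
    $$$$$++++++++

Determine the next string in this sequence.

$$$$$$++++++++++

Term n consists of n+1 $'s, followed by 2n +'s, where the shown terms are n = 2, 3, 4.
At n = 5 the blocks have lengths 6, 10.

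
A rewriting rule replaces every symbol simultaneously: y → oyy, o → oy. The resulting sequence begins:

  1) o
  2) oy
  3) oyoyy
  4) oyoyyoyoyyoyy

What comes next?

oyoyyoyoyyoyyoyoyyoyoyyoyyoyoyyoyy

Applying the rule to each of the 13 symbols of oyoyyoyoyyoyy gives the pieces oy oyy oy oyy oyy oy oyy oy oyy oyy oy oyy oyy, which concatenate to the answer.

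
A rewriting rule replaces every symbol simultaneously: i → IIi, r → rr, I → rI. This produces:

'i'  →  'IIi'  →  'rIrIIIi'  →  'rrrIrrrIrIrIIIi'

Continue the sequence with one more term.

Applying the rule to each of the 15 symbols of rrrIrrrIrIrIIIi gives the pieces rr rr rr rI rr rr rr rI rr rI rr rI rI rI IIi, which concatenate to the answer.

rrrrrrrIrrrrrrrIrrrIrrrIrIrIIIi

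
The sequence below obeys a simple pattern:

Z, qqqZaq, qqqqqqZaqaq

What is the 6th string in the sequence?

s(k+1) = qqq·s(k)·aq, so each term gains qqq as a prefix and aq as a suffix.
From qqqqqqZaqaq, 3 further steps: qqqqqqZaqaq → qqqqqqqqqZaqaqaq → qqqqqqqqqqqqZaqaqaqaq → (answer).

qqqqqqqqqqqqqqqZaqaqaqaqaq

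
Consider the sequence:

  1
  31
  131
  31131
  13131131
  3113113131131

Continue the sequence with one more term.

This is a Fibonacci-style word recurrence s(k) = s(k−2)·s(k−1): e.g. 1·31 = 131.
So term 7 is 13131131·3113113131131.

131311313113113131131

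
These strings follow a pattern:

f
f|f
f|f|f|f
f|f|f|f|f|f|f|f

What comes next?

Each string is two copies of the previous one joined by '|'.
So the next term is two copies of f|f|f|f|f|f|f|f with '|' between the halves.

f|f|f|f|f|f|f|f|f|f|f|f|f|f|f|f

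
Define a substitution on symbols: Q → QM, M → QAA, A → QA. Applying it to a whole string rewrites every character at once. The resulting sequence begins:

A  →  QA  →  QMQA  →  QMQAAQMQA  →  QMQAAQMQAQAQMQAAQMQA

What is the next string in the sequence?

Applying the rule to each of the 20 symbols of QMQAAQMQAQAQMQAAQMQA gives the pieces QM QAA QM QA QA QM QAA QM QA QM QA QM QAA QM QA QA QM QAA QM QA, which concatenate to the answer.

QMQAAQMQAQAQMQAAQMQAQMQAQMQAAQMQAQAQMQAAQMQA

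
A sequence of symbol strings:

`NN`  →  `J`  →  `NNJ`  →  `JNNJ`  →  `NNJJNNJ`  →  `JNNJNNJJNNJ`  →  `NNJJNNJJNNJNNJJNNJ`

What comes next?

This is a Fibonacci-style word recurrence s(k) = s(k−2)·s(k−1): e.g. NN·J = NNJ.
Continuing: JNNJNNJJNNJ · NNJJNNJJNNJNNJJNNJ gives term 8.

JNNJNNJJNNJNNJJNNJJNNJNNJJNNJ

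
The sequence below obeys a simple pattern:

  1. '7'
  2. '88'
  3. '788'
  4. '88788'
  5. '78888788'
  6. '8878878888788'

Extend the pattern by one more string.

From term 3 onward, concatenate the second-to-last term with the last: 7·88 = 788, 88·788 = 88788, …
So term 7 is 78888788·8878878888788.

788887888878878888788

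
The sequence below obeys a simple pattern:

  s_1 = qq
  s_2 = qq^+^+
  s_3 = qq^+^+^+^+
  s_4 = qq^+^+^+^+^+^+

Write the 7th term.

qq^+^+^+^+^+^+^+^+^+^+^+^+

Every step adds ^+^+ to the end: s(k+1) = s(k)·^+^+.
From qq^+^+^+^+^+^+, 3 further steps: qq^+^+^+^+^+^+ → qq^+^+^+^+^+^+^+^+ → qq^+^+^+^+^+^+^+^+^+^+ → (answer).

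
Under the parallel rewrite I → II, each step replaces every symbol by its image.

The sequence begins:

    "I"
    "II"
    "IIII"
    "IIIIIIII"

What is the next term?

Rewriting each symbol of IIIIIIII: I→II, I→II, I→II, I→II, I→II, I→II, I→II, I→II, which concatenates to II II II II II II II II.

IIIIIIIIIIIIIIII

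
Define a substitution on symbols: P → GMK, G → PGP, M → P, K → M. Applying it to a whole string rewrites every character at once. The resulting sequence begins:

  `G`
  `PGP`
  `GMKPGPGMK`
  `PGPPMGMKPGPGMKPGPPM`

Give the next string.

Replace each of the 19 characters of PGPPMGMKPGPGMKPGPPM in place — GMK PGP GMK GMK P PGP P M GMK PGP GMK PGP P M GMK PGP GMK GMK P — and concatenate.

GMKPGPGMKGMKPPGPPMGMKPGPGMKPGPPMGMKPGPGMKGMKP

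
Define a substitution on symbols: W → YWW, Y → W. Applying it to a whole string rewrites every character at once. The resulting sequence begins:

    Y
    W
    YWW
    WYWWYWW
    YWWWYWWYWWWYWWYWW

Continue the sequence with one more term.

WYWWYWWYWWWYWWYWWWYWWYWWYWWWYWWYWWWYWWYWW

Applying the rule to each of the 17 symbols of YWWWYWWYWWWYWWYWW gives the pieces W YWW YWW YWW W YWW YWW W YWW YWW YWW W YWW YWW W YWW YWW, which concatenate to the answer.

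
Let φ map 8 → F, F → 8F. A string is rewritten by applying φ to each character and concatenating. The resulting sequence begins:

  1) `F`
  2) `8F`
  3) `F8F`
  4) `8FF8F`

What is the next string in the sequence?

Expanding 8FF8F: 8→F, F→8F, F→8F, 8→F, F→8F. Concatenated: F 8F 8F F 8F.

F8F8FF8F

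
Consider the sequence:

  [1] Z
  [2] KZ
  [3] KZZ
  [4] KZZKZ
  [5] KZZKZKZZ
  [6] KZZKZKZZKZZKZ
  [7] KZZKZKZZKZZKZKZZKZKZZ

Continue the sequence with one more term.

Each term (from the third on) is the previous term followed by the one before it: term 3 = KZ·Z = KZZ.
Continuing: KZZKZKZZKZZKZKZZKZKZZ · KZZKZKZZKZZKZ gives term 8.

KZZKZKZZKZZKZKZZKZKZZKZZKZKZZKZZKZ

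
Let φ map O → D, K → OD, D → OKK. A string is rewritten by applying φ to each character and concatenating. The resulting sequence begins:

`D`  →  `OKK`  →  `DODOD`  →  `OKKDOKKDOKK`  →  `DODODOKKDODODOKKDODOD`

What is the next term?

Rewriting the 21 symbols of DODODOKKDODODOKKDODOD one by one yields OKK D OKK D OKK D OD OD OKK D OKK D OKK D OD OD OKK D OKK D OKK; concatenated:

OKKDOKKDOKKDODODOKKDOKKDOKKDODODOKKDOKKDOKK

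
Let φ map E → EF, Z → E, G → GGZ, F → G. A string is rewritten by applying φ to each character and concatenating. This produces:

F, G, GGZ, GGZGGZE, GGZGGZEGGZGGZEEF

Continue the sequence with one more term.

Applying the rule to each of the 16 symbols of GGZGGZEGGZGGZEEF gives the pieces GGZ GGZ E GGZ GGZ E EF GGZ GGZ E GGZ GGZ E EF EF G, which concatenate to the answer.

GGZGGZEGGZGGZEEFGGZGGZEGGZGGZEEFEFG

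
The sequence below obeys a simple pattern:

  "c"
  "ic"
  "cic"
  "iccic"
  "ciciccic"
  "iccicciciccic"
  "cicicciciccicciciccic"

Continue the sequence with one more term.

Each term (from the third on) is the two preceding terms concatenated in order: term 3 = c·ic = cic.
So term 8 is iccicciciccic·cicicciciccicciciccic.

icciccicicciccicicciciccicciciccic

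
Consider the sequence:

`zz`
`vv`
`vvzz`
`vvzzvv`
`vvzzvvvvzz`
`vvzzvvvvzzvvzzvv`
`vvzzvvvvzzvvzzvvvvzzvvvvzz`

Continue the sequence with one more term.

vvzzvvvvzzvvzzvvvvzzvvvvzzvvzzvvvvzzvvzzvv

From term 3 onward, concatenate the last term with the second-to-last: vv·zz = vvzz, vvzz·vv = vvzzvv, …
So term 8 is vvzzvvvvzzvvzzvvvvzzvvvvzz·vvzzvvvvzzvvzzvv.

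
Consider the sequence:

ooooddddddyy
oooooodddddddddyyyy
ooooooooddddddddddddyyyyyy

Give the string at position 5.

ooooooooooooddddddddddddddddddyyyyyyyyyy

The n-th term is 2n o's then 3n d's then 2n-2 y's, where the shown terms are n = 2, 3, 4.
At n = 6 the blocks have lengths 12, 18, 10.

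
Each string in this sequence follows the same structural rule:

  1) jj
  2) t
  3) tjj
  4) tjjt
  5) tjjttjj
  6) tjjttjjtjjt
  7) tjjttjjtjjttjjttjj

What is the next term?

tjjttjjtjjttjjttjjtjjttjjtjjt

From term 3 onward, concatenate the last term with the second-to-last: t·jj = tjj, tjj·t = tjjt, …
So term 8 is tjjttjjtjjttjjttjj·tjjttjjtjjt.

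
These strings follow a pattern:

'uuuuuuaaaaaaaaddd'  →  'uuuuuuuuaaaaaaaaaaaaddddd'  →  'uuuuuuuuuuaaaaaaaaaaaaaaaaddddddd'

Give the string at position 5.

uuuuuuuuuuuuuuaaaaaaaaaaaaaaaaaaaaaaaaddddddddddd

Term n consists of 2n+2 u's, followed by 4n a's, followed by 2n-1 d's, where the shown terms are n = 2, 3, 4.
For term 5, n = 6, so the run lengths are 14, 24, 11.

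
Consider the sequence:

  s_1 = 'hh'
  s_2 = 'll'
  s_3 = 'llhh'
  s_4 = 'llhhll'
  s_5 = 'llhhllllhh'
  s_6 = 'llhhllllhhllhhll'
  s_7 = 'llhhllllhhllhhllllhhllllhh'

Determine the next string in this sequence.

Each term (from the third on) is the previous term followed by the one before it: term 3 = ll·hh = llhh.
So term 8 is llhhllllhhllhhllllhhllllhh·llhhllllhhllhhll.

llhhllllhhllhhllllhhllllhhllhhllllhhllhhll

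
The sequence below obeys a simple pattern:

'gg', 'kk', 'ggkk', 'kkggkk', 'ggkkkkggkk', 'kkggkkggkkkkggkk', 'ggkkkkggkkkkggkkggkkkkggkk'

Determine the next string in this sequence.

kkggkkggkkkkggkkggkkkkggkkkkggkkggkkkkggkk

From term 3 onward, concatenate the second-to-last term with the last: gg·kk = ggkk, kk·ggkk = kkggkk, …
Continuing: kkggkkggkkkkggkk · ggkkkkggkkkkggkkggkkkkggkk gives term 8.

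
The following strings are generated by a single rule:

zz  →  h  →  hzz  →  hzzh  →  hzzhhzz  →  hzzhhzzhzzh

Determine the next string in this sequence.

hzzhhzzhzzhhzzhhzz

From term 3 onward, concatenate the last term with the second-to-last: h·zz = hzz, hzz·h = hzzh, …
The next term joins hzzhhzzhzzh and hzzhhzz.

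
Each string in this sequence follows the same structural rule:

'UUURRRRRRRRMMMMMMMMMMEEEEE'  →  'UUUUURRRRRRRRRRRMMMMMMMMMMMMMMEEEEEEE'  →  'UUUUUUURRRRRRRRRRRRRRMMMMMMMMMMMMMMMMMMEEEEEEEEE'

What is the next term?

UUUUUUUUURRRRRRRRRRRRRRRRRMMMMMMMMMMMMMMMMMMMMMMEEEEEEEEEEE

Reading off run lengths: U runs 3, 5, 7; R runs 8, 11, 14; M runs 10, 14, 18; E runs 5, 7, 9 — each is linear in n, where the shown terms are n = 2, 3, 4.
At n = 5 the blocks have lengths 9, 17, 22, 11.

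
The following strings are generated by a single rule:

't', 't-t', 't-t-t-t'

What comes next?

s(k+1) = s(k)·-·s(k) — each term doubles the last with '-' between the halves.
Doubling t-t-t-t with '-' between the halves:

t-t-t-t-t-t-t-t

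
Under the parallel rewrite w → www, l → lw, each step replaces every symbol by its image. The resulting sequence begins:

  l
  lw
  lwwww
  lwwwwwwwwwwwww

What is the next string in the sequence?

Rewriting the 14 symbols of lwwwwwwwwwwwww one by one yields lw www www www www www www www www www www www www www; concatenated:

lwwwwwwwwwwwwwwwwwwwwwwwwwwwwwwwwwwwwwwww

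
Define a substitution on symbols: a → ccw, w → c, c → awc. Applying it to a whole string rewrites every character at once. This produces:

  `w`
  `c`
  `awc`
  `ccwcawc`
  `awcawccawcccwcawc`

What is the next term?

Applying the rule to each of the 17 symbols of awcawccawcccwcawc gives the pieces ccw c awc ccw c awc awc ccw c awc awc awc c awc ccw c awc, which concatenate to the answer.

ccwcawcccwcawcawcccwcawcawcawccawcccwcawc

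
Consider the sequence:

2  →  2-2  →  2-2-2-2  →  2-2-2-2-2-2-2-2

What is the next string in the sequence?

2-2-2-2-2-2-2-2-2-2-2-2-2-2-2-2

Each string is two copies of the previous one joined by '-'.
One more doubling of 2-2-2-2-2-2-2-2 gives the answer.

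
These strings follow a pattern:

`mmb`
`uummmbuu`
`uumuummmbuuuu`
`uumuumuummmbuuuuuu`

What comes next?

s(k+1) = uum·s(k)·uu, so each term gains uum as a prefix and uu as a suffix.
So the next term is uum·uumuumuummmbuuuuuu·uu.

uumuumuumuummmbuuuuuuuu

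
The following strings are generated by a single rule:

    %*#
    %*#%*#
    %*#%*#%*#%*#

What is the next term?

%*#%*#%*#%*#%*#%*#%*#%*#

s(k+1) = s(k)·s(k) — each term doubles the last.
So the next term is two copies of %*#%*#%*#%*#.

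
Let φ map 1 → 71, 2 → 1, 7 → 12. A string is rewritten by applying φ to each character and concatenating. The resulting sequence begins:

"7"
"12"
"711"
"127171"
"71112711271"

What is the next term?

12717171112717111271

Expanding 71112711271: 7→12, 1→71, 1→71, 1→71, 2→1, 7→12, 1→71, 1→71, 2→1, 7→12, 1→71. Concatenated: 12 71 71 71 1 12 71 71 1 12 71.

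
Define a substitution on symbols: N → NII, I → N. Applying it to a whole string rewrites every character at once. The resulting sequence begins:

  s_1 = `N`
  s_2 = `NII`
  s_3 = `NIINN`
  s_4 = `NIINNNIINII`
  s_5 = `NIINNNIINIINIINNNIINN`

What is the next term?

φ(NIINNNIINIINIINNNIINN) expands symbol-by-symbol to NII N N NII NII NII N N NII N N NII N N NII NII NII N N NII NII; joining the 21 pieces gives the next term.

NIINNNIINIINIINNNIINNNIINNNIINIINIINNNIINII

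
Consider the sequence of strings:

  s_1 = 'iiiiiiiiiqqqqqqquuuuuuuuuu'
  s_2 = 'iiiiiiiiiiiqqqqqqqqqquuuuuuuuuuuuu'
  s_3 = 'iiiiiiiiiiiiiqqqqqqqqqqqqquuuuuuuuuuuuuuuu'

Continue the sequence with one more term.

iiiiiiiiiiiiiiiqqqqqqqqqqqqqqqquuuuuuuuuuuuuuuuuuu

Term n consists of 2n+3 i's, followed by 3n-2 q's, followed by 3n+1 u's, where the shown terms are n = 3, 4, 5.
Setting n = 6 gives 15, 16, 19 characters in each block.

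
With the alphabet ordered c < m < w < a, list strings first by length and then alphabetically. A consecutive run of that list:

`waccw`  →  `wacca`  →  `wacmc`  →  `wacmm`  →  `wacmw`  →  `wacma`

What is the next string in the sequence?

wacwc

Find the rightmost character of wacma below a, bump it to the next letter, and reset everything to its right to c.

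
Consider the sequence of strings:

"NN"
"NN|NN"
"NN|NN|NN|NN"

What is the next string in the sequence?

Every step duplicates the string with '|' between the halves.
So the next term is two copies of NN|NN|NN|NN with '|' between the halves.

NN|NN|NN|NN|NN|NN|NN|NN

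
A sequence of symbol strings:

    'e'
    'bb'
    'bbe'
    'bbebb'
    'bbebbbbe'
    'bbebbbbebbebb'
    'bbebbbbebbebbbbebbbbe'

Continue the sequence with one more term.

Each term (from the third on) is the previous term followed by the one before it: term 3 = bb·e = bbe.
So term 8 is bbebbbbebbebbbbebbbbe·bbebbbbebbebb.

bbebbbbebbebbbbebbbbebbebbbbebbebb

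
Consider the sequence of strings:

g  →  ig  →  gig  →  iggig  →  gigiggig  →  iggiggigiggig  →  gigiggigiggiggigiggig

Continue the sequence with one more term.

This is a Fibonacci-style word recurrence s(k) = s(k−2)·s(k−1): e.g. g·ig = gig.
So term 8 is iggiggigiggig·gigiggigiggiggigiggig.

iggiggigiggiggigiggigiggiggigiggig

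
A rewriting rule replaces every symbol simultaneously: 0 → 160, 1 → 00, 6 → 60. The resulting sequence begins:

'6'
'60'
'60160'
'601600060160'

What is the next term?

601600060160160160601600060160

Apply φ to 601600060160 symbol by symbol: 6→60, 0→160, 1→00, 6→60, 0→160, 0→160, 0→160, 6→60, 0→160, 1→00, 6→60, 0→160; joined: 60 160 00 60 160 160 160 60 160 00 60 160.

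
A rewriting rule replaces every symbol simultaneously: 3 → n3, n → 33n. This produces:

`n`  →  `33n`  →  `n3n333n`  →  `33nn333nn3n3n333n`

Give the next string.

Replace each of the 17 characters of 33nn333nn3n3n333n in place — n3 n3 33n 33n n3 n3 n3 33n 33n n3 33n n3 33n n3 n3 n3 33n — and concatenate.

n3n333n33nn3n3n333n33nn333nn333nn3n3n333n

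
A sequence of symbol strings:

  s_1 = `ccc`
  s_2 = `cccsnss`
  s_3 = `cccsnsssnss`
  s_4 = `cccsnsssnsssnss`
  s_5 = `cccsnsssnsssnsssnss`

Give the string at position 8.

cccsnsssnsssnsssnsssnsssnsssnss

Each term is the previous one with snss appended.
From cccsnsssnsssnsssnss, 3 further steps: cccsnsssnsssnsssnss → cccsnsssnsssnsssnsssnss → cccsnsssnsssnsssnsssnsssnss → (answer).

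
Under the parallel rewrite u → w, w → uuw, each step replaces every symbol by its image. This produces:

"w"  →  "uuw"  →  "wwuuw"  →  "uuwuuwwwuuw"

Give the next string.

wwuuwwwuuwuuwuuwwwuuw

Rewriting each symbol of uuwuuwwwuuw: u→w, u→w, w→uuw, u→w, u→w, w→uuw, w→uuw, w→uuw, u→w, u→w, w→uuw, which concatenates to w w uuw w w uuw uuw uuw w w uuw.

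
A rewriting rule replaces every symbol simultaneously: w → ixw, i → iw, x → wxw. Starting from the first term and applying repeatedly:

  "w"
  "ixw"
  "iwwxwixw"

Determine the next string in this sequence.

Rewriting each symbol of iwwxwixw: i→iw, w→ixw, w→ixw, x→wxw, w→ixw, i→iw, x→wxw, w→ixw, which concatenates to iw ixw ixw wxw ixw iw wxw ixw.

iwixwixwwxwixwiwwxwixw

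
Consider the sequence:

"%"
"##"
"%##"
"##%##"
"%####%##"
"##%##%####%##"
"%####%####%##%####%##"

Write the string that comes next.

This is a Fibonacci-style word recurrence s(k) = s(k−2)·s(k−1): e.g. %·## = %##.
So term 8 is ##%##%####%##·%####%####%##%####%##.

##%##%####%##%####%####%##%####%##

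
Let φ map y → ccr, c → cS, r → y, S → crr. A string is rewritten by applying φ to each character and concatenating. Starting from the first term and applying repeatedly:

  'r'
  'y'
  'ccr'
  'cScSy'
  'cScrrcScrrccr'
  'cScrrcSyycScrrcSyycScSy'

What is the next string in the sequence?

cScrrcSyycScrrccrccrcScrrcSyycScrrccrccrcScrrcScrrccr

Applying the rule to each of the 23 symbols of cScrrcSyycScrrcSyycScSy gives the pieces cS crr cS y y cS crr ccr ccr cS crr cS y y cS crr ccr ccr cS crr cS crr ccr, which concatenate to the answer.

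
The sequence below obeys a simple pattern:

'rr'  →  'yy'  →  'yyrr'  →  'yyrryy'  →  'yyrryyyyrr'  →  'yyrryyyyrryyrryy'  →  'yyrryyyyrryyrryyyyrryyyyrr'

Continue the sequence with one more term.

From term 3 onward, concatenate the last term with the second-to-last: yy·rr = yyrr, yyrr·yy = yyrryy, …
So term 8 is yyrryyyyrryyrryyyyrryyyyrr·yyrryyyyrryyrryy.

yyrryyyyrryyrryyyyrryyyyrryyrryyyyrryyrryy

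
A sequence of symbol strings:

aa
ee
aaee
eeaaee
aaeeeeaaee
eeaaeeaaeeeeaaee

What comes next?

aaeeeeaaeeeeaaeeaaeeeeaaee

This is a Fibonacci-style word recurrence s(k) = s(k−2)·s(k−1): e.g. aa·ee = aaee.
The next term joins aaeeeeaaee and eeaaeeaaeeeeaaee.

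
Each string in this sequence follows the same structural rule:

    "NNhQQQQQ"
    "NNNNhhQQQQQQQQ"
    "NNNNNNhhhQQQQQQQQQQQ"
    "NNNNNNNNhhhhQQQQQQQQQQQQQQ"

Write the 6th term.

NNNNNNNNNNNNhhhhhhQQQQQQQQQQQQQQQQQQQQ

Each string has the form N^{2n} h^{n} Q^{3n+2} (n = 1, 2, …).
Setting n = 6 gives 12, 6, 20 characters in each block.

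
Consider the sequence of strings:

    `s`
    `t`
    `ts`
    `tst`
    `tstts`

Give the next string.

Each term (from the third on) is the previous term followed by the one before it: term 3 = t·s = ts.
Continuing: tstts · tst gives term 6.

tsttstst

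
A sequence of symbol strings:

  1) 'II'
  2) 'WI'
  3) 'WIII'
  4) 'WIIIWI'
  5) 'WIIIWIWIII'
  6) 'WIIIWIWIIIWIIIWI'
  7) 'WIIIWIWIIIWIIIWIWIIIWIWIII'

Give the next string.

Each term (from the third on) is the previous term followed by the one before it: term 3 = WI·II = WIII.
So term 8 is WIIIWIWIIIWIIIWIWIIIWIWIII·WIIIWIWIIIWIIIWI.

WIIIWIWIIIWIIIWIWIIIWIWIIIWIIIWIWIIIWIIIWI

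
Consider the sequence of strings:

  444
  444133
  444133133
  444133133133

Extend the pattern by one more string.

The strings grow by a fixed suffix 133 each time.
So the next term is 444133133133·133.

444133133133133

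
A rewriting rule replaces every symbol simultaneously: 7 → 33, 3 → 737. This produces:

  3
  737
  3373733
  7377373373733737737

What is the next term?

Replace each of the 19 characters of 7377373373733737737 in place — 33 737 33 33 737 33 737 737 33 737 33 737 737 33 737 33 33 737 33 — and concatenate.

33737333373733737737337373373773733737333373733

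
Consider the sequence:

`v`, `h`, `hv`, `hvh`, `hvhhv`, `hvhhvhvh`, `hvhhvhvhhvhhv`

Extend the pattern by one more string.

This is a Fibonacci-style word recurrence s(k) = s(k−1)·s(k−2): e.g. h·v = hv.
So term 8 is hvhhvhvhhvhhv·hvhhvhvh.

hvhhvhvhhvhhvhvhhvhvh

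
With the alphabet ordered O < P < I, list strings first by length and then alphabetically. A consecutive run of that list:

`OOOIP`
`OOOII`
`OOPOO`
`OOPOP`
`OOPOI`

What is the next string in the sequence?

The successor of OOPOI increments the rightmost position that isn't already I and resets every position after it to O.

OOPPO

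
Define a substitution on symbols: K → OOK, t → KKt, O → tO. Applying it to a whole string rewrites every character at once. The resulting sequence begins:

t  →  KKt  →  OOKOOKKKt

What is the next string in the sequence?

Expanding OOKOOKKKt: O→tO, O→tO, K→OOK, O→tO, O→tO, K→OOK, K→OOK, K→OOK, t→KKt. Concatenated: tO tO OOK tO tO OOK OOK OOK KKt.

tOtOOOKtOtOOOKOOKOOKKKt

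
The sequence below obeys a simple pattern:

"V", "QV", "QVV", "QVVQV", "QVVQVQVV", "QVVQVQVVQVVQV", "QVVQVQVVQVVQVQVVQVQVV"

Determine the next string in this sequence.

Each term (from the third on) is the previous term followed by the one before it: term 3 = QV·V = QVV.
Continuing: QVVQVQVVQVVQVQVVQVQVV · QVVQVQVVQVVQV gives term 8.

QVVQVQVVQVVQVQVVQVQVVQVVQVQVVQVVQV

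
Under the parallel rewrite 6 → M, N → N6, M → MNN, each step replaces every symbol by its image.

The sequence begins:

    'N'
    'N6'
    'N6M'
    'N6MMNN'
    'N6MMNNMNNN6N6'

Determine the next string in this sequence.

N6MMNNMNNN6N6MNNN6N6N6MN6M

φ(N6MMNNMNNN6N6) expands symbol-by-symbol to N6 M MNN MNN N6 N6 MNN N6 N6 N6 M N6 M; joining the 13 pieces gives the next term.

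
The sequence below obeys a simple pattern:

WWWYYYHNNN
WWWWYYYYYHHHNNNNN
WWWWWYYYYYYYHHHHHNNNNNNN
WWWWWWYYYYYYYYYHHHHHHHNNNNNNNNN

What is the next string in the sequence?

WWWWWWWYYYYYYYYYYYHHHHHHHHHNNNNNNNNNNN

Reading off run lengths: W runs 3, 4, 5, 6; Y runs 3, 5, 7, 9; H runs 1, 3, 5, 7; N runs 3, 5, 7, 9 — each is linear in n (n = 1, 2, …).
Setting n = 5 gives 7, 11, 9, 11 characters in each block.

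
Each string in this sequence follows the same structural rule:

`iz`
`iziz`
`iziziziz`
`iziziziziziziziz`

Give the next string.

s(k+1) = s(k)·s(k) — each term doubles the last.
Doubling iziziziziziziziz:

iziziziziziziziziziziziziziziziz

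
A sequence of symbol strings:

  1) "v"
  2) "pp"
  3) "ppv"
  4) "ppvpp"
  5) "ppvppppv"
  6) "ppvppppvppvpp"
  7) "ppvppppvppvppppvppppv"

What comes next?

ppvppppvppvppppvppppvppvppppvppvpp

Each term (from the third on) is the previous term followed by the one before it: term 3 = pp·v = ppv.
The next term joins ppvppppvppvppppvppppv and ppvppppvppvpp.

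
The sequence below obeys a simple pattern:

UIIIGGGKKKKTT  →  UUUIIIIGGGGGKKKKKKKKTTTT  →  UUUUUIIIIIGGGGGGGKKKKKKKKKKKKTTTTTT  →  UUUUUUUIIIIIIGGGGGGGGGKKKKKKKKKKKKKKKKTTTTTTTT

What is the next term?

UUUUUUUUUIIIIIIIGGGGGGGGGGGKKKKKKKKKKKKKKKKKKKKTTTTTTTTTT

Term n consists of 2n-1 U's, followed by n+2 I's, followed by 2n+1 G's, followed by 4n K's, followed by 2n T's (n = 1, 2, …).
At n = 5 the blocks have lengths 9, 7, 11, 20, 10.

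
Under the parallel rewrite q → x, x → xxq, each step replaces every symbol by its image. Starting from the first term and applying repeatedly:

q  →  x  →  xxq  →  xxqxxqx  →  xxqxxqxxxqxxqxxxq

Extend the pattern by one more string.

xxqxxqxxxqxxqxxxqxxqxxqxxxqxxqxxxqxxqxxqx

Applying the rule to each of the 17 symbols of xxqxxqxxxqxxqxxxq gives the pieces xxq xxq x xxq xxq x xxq xxq xxq x xxq xxq x xxq xxq xxq x, which concatenate to the answer.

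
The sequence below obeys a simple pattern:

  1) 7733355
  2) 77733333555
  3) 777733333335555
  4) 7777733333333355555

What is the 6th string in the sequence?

777777733333333333335555555

Term n consists of n+1 7's, followed by 2n+1 3's, followed by n+1 5's (n = 1, 2, …).
For term 6, n = 6, so the run lengths are 7, 13, 7.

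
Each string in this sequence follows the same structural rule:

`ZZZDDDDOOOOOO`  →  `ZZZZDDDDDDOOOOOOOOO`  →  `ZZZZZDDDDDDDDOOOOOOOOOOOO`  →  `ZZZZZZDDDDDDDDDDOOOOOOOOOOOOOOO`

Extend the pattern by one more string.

ZZZZZZZDDDDDDDDDDDDOOOOOOOOOOOOOOOOOO

The n-th term is n+2 Z's then 2n+2 D's then 3n+3 O's (n = 1, 2, …).
For the next term, n = 5, so the run lengths are 7, 12, 18.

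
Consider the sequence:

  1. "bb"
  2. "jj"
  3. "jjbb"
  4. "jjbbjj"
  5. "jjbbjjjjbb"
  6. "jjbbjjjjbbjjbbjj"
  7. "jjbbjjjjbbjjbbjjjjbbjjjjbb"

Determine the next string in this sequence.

jjbbjjjjbbjjbbjjjjbbjjjjbbjjbbjjjjbbjjbbjj

Each term (from the third on) is the previous term followed by the one before it: term 3 = jj·bb = jjbb.
Continuing: jjbbjjjjbbjjbbjjjjbbjjjjbb · jjbbjjjjbbjjbbjj gives term 8.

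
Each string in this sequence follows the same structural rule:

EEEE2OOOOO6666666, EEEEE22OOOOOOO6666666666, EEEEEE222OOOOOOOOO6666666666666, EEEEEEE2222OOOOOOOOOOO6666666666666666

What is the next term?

EEEEEEEE22222OOOOOOOOOOOOO6666666666666666666

Term n consists of n+2 E's, followed by n-1 2's, followed by 2n+1 O's, followed by 3n+1 6's, where the shown terms are n = 2, 3, 4, 5.
For the next term, n = 6, so the run lengths are 8, 5, 13, 19.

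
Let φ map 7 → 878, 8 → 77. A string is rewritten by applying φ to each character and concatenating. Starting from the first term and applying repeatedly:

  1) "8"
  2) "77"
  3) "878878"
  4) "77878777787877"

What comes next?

Applying the rule to each of the 14 symbols of 77878777787877 gives the pieces 878 878 77 878 77 878 878 878 878 77 878 77 878 878, which concatenate to the answer.

87887877878778788788788787787877878878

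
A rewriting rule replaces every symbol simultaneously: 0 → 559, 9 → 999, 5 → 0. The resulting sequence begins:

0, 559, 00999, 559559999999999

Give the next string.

Replace each of the 15 characters of 559559999999999 in place — 0 0 999 0 0 999 999 999 999 999 999 999 999 999 999 — and concatenate.

0099900999999999999999999999999999999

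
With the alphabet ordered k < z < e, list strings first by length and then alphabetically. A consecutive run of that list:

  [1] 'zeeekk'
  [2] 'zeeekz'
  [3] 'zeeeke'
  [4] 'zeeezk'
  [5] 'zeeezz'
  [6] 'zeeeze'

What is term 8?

Continuing the enumeration 2 steps past zeeeze: zeeeze → zeeeek → (answer).

zeeeez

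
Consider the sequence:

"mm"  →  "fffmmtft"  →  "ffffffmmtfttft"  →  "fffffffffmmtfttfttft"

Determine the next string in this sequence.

Each term wraps the previous one in fff on the left and tft on the right.
Applying this once more to fffffffffmmtfttfttft:

ffffffffffffmmtfttfttfttft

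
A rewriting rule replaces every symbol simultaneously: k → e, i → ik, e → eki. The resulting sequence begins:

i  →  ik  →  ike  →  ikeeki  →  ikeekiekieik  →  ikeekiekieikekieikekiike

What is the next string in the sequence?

Replace each of the 24 characters of ikeekiekieikekieikekiike in place — ik e eki eki e ik eki e ik eki ik e eki e ik eki ik e eki e ik ik e eki — and concatenate.

ikeekiekieikekieikekiikeekieikekiikeekieikikeeki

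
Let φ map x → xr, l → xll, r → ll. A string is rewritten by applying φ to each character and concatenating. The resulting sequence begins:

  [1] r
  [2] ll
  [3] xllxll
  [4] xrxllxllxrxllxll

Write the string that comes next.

φ(xrxllxllxrxllxll) expands symbol-by-symbol to xr ll xr xll xll xr xll xll xr ll xr xll xll xr xll xll; joining the 16 pieces gives the next term.

xrllxrxllxllxrxllxllxrllxrxllxllxrxllxll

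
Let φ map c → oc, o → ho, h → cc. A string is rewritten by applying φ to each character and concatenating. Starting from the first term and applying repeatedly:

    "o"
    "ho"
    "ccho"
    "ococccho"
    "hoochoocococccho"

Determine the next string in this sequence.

Replace each of the 16 characters of hoochoocococccho in place — cc ho ho oc cc ho ho oc ho oc ho oc oc oc cc ho — and concatenate.

cchohooccchohoochoochoocococccho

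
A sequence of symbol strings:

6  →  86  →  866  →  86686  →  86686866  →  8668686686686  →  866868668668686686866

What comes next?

This is a Fibonacci-style word recurrence s(k) = s(k−1)·s(k−2): e.g. 86·6 = 866.
So term 8 is 866868668668686686866·8668686686686.

8668686686686866868668668686686686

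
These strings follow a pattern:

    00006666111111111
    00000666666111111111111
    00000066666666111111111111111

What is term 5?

Each string has the form 0^{n+2} 6^{2n} 1^{3n+3}, where the shown terms are n = 2, 3, 4.
At n = 6 the blocks have lengths 8, 12, 21.

00000000666666666666111111111111111111111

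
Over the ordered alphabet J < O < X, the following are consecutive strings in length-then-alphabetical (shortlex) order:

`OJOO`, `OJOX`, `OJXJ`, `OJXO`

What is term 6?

Continuing the enumeration 2 steps past OJXO: OJXO → OJXX → (answer).

OOJJ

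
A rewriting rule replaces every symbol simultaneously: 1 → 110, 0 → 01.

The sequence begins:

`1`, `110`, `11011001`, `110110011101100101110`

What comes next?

Rewriting the 21 symbols of 110110011101100101110 one by one yields 110 110 01 110 110 01 01 110 110 110 01 110 110 01 01 110 01 110 110 110 01; concatenated:

1101100111011001011101101100111011001011100111011011001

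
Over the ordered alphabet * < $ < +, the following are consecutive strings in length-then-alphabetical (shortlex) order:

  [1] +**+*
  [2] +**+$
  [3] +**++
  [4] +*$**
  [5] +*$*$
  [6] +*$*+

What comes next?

+*$$*

Find the rightmost character of +*$*+ below +, bump it to the next letter, and reset everything to its right to *.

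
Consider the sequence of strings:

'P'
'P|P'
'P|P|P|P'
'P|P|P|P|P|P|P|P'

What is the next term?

P|P|P|P|P|P|P|P|P|P|P|P|P|P|P|P

Each string is two copies of the previous one joined by '|'.
So the next term is two copies of P|P|P|P|P|P|P|P with '|' between the halves.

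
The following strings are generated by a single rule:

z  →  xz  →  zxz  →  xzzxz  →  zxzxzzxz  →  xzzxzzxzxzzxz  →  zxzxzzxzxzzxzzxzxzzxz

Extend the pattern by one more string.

xzzxzzxzxzzxzzxzxzzxzxzzxzzxzxzzxz

Each term (from the third on) is the two preceding terms concatenated in order: term 3 = z·xz = zxz.
Continuing: xzzxzzxzxzzxz · zxzxzzxzxzzxzzxzxzzxz gives term 8.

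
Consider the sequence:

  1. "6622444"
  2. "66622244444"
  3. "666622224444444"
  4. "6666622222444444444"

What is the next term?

Reading off run lengths: 6 runs 2, 3, 4, 5; 2 runs 2, 3, 4, 5; 4 runs 3, 5, 7, 9 — each is linear in n, where the shown terms are n = 2, 3, 4, 5.
At n = 6 the blocks have lengths 6, 6, 11.

66666622222244444444444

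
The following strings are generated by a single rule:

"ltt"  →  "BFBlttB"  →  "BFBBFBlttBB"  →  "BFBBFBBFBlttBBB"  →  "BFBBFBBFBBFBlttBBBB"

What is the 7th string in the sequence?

Every step adds BFB to the front and B to the end of the previous string.
From BFBBFBBFBBFBlttBBBB, 2 further steps: BFBBFBBFBBFBlttBBBB → BFBBFBBFBBFBBFBlttBBBBB → (answer).

BFBBFBBFBBFBBFBBFBlttBBBBBB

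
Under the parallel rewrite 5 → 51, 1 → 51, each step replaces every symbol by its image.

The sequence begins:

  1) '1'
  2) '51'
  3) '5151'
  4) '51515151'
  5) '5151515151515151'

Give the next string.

Applying the rule to each of the 16 symbols of 5151515151515151 gives the pieces 51 51 51 51 51 51 51 51 51 51 51 51 51 51 51 51, which concatenate to the answer.

51515151515151515151515151515151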